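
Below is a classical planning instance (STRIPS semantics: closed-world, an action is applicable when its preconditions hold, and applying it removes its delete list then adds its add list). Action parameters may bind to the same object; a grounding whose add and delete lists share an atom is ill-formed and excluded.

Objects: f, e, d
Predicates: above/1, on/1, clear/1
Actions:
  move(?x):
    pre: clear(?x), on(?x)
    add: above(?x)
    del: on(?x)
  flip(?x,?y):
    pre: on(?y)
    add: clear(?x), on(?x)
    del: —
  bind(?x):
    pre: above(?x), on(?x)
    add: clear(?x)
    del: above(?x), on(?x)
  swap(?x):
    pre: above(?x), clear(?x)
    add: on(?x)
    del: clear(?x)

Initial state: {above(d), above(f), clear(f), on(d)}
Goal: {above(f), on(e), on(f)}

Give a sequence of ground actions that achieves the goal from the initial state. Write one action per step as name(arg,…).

1. flip(f,d)  →  {above(d), above(f), clear(f), on(d), on(f)}
2. flip(e,f)  →  {above(d), above(f), clear(e), clear(f), on(d), on(e), on(f)}

flip(f,d); flip(e,f)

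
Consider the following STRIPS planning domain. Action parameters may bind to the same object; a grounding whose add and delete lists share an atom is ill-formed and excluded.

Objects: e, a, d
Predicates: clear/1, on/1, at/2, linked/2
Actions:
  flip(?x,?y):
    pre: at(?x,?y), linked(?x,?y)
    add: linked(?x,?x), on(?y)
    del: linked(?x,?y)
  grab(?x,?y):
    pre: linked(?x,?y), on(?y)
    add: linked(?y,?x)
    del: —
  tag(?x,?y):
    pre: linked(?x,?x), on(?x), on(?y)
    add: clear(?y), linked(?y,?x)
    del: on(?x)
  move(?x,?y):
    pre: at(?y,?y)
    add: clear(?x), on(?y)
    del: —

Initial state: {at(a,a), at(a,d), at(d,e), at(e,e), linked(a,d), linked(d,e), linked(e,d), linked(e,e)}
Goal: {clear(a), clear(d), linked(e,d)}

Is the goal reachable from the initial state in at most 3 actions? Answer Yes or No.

Yes

1. move(a,e)  →  {at(a,a), at(a,d), at(d,e), at(e,e), clear(a), linked(a,d), linked(d,e), linked(e,d), linked(e,e), on(e)}
2. move(d,e)  →  {at(a,a), at(a,d), at(d,e), at(e,e), clear(a), clear(d), linked(a,d), linked(d,e), linked(e,d), linked(e,e), on(e)}
optimal plan length = 2; 2 ≤ 3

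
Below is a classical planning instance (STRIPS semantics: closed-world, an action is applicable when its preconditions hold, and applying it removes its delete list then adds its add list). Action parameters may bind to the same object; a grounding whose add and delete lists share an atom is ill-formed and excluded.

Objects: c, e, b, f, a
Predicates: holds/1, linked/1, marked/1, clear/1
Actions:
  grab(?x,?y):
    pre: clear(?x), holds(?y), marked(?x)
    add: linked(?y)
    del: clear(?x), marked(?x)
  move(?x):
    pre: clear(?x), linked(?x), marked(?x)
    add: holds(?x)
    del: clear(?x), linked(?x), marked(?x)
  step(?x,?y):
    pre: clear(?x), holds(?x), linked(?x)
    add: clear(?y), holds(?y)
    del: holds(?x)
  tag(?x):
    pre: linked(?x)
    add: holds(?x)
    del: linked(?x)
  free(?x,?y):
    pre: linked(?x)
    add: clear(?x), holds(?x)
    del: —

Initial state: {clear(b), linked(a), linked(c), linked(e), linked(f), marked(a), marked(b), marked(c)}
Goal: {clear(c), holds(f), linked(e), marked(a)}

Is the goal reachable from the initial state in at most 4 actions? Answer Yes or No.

1. tag(f)  →  {clear(b), holds(f), linked(a), linked(c), linked(e), marked(a), marked(b), marked(c)}
2. free(c,c)  →  {clear(b), clear(c), holds(c), holds(f), linked(a), linked(c), linked(e), marked(a), marked(b), marked(c)}
optimal plan length = 2; 2 ≤ 4

Yes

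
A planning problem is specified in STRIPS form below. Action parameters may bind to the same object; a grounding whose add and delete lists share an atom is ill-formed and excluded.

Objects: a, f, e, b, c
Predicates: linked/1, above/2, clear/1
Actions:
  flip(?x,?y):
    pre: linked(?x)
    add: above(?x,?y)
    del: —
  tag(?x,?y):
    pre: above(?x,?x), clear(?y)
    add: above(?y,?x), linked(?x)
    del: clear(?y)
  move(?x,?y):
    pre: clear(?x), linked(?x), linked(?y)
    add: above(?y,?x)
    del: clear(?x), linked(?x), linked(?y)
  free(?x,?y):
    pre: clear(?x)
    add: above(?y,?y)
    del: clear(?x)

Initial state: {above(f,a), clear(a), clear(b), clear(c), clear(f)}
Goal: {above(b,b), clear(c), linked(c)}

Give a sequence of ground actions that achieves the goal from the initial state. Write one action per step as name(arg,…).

free(a,b); free(f,c); tag(c,b)

1. free(a,b)  →  {above(b,b), above(f,a), clear(b), clear(c), clear(f)}
2. free(f,c)  →  {above(b,b), above(c,c), above(f,a), clear(b), clear(c)}
3. tag(c,b)  →  {above(b,b), above(b,c), above(c,c), above(f,a), clear(c), linked(c)}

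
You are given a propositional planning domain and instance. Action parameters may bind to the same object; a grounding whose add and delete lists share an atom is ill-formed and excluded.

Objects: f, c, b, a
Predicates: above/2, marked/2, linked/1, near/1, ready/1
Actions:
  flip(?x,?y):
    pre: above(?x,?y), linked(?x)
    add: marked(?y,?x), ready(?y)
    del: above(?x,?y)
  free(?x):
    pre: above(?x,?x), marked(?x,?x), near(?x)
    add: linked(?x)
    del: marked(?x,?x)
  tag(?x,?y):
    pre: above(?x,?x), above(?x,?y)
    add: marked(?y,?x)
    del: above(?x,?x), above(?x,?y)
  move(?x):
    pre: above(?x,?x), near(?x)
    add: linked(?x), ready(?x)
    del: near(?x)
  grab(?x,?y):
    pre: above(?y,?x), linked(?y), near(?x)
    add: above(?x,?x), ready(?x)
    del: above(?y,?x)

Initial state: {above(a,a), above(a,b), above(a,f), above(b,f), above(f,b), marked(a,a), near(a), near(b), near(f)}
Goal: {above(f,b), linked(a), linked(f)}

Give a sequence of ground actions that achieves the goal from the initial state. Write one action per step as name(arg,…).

free(a); grab(f,a); move(f)

1. free(a)  →  {above(a,a), above(a,b), above(a,f), above(b,f), above(f,b), linked(a), near(a), near(b), near(f)}
2. grab(f,a)  →  {above(a,a), above(a,b), above(b,f), above(f,b), above(f,f), linked(a), near(a), near(b), near(f), ready(f)}
3. move(f)  →  {above(a,a), above(a,b), above(b,f), above(f,b), above(f,f), linked(a), linked(f), near(a), near(b), ready(f)}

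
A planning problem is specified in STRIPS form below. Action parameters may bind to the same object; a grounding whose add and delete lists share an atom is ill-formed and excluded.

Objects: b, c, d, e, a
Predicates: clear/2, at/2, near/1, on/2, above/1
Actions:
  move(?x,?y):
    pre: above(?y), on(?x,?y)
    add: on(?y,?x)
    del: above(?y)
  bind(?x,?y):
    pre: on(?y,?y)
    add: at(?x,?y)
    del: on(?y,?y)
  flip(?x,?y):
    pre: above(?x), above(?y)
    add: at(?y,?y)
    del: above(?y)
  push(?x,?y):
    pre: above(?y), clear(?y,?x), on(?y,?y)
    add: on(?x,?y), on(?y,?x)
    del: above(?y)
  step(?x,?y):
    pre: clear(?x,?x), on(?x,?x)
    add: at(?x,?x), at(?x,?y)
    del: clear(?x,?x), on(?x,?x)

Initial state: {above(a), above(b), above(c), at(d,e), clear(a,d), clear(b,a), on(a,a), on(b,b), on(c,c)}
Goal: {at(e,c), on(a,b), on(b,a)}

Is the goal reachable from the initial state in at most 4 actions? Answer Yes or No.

Yes

1. bind(e,c)  →  {above(a), above(b), above(c), at(d,e), at(e,c), clear(a,d), clear(b,a), on(a,a), on(b,b)}
2. push(a,b)  →  {above(a), above(c), at(d,e), at(e,c), clear(a,d), clear(b,a), on(a,a), on(a,b), on(b,a), on(b,b)}
optimal plan length = 2; 2 ≤ 4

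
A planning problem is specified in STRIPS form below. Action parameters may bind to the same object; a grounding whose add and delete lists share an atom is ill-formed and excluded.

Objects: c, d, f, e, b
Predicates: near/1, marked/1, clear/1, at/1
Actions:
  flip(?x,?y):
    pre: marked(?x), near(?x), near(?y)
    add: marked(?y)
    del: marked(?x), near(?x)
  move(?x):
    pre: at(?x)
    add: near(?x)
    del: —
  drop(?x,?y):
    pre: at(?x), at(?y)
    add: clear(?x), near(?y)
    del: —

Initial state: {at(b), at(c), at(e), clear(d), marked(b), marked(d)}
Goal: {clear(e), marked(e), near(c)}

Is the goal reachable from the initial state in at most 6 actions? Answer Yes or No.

1. move(c)  →  {at(b), at(c), at(e), clear(d), marked(b), marked(d), near(c)}
2. move(e)  →  {at(b), at(c), at(e), clear(d), marked(b), marked(d), near(c), near(e)}
3. drop(e,b)  →  {at(b), at(c), at(e), clear(d), clear(e), marked(b), marked(d), near(b), near(c), near(e)}
4. flip(b,e)  →  {at(b), at(c), at(e), clear(d), clear(e), marked(d), marked(e), near(c), near(e)}
optimal plan length = 4; 4 ≤ 6

Yes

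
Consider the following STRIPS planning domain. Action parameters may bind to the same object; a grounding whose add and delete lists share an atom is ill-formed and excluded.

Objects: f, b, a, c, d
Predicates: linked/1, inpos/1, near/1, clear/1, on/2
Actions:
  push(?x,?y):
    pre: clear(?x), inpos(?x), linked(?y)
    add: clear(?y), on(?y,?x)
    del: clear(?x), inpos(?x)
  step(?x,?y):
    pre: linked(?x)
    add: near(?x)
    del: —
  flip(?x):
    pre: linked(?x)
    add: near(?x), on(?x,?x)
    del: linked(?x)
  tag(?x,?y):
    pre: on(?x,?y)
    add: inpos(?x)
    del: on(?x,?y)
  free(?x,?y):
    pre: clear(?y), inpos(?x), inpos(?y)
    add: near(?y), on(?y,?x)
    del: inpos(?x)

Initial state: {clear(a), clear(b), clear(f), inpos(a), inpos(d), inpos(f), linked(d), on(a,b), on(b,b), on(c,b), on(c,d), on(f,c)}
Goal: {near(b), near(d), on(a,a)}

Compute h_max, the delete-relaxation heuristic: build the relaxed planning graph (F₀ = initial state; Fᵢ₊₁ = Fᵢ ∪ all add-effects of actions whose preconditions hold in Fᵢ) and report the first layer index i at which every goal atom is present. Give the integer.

F0 = init (12 atoms)
F1 = F0 ∪ {clear(d), inpos(b), inpos(c), near(a), near(d), near(f), on(a,a), on(a,d), on(a,f), on(d,a), on(d,d), on(d,f), on(f,a), on(f,d), on(f,f)}  (27 atoms)
F2 = F1 ∪ {near(b), on(a,c), on(b,a), on(b,c), on(b,d), on(b,f), on(d,b), on(d,c), on(f,b)}  (36 atoms)
goal ⊆ F2  ⇒  h_max = 2

2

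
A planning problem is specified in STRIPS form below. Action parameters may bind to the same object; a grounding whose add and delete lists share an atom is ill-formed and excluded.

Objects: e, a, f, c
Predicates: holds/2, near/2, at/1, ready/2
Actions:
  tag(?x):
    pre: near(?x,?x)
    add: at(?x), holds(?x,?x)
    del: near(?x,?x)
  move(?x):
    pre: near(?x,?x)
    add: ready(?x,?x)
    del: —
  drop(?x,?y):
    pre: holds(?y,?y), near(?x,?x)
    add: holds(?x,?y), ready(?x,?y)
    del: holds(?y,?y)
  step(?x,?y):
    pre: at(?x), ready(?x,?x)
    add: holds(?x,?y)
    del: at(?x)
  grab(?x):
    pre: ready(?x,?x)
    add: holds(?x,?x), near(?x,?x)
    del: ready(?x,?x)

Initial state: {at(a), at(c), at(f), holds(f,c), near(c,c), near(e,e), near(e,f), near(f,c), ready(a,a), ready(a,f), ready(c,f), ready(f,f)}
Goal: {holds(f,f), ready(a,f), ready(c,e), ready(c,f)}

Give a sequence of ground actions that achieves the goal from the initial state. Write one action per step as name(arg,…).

tag(e); drop(c,e); step(f,f)

1. tag(e)  →  {at(a), at(c), at(e), at(f), holds(e,e), holds(f,c), near(c,c), near(e,f), near(f,c), ready(a,a), ready(a,f), ready(c,f), ready(f,f)}
2. drop(c,e)  →  {at(a), at(c), at(e), at(f), holds(c,e), holds(f,c), near(c,c), near(e,f), near(f,c), ready(a,a), ready(a,f), ready(c,e), ready(c,f), ready(f,f)}
3. step(f,f)  →  {at(a), at(c), at(e), holds(c,e), holds(f,c), holds(f,f), near(c,c), near(e,f), near(f,c), ready(a,a), ready(a,f), ready(c,e), ready(c,f), ready(f,f)}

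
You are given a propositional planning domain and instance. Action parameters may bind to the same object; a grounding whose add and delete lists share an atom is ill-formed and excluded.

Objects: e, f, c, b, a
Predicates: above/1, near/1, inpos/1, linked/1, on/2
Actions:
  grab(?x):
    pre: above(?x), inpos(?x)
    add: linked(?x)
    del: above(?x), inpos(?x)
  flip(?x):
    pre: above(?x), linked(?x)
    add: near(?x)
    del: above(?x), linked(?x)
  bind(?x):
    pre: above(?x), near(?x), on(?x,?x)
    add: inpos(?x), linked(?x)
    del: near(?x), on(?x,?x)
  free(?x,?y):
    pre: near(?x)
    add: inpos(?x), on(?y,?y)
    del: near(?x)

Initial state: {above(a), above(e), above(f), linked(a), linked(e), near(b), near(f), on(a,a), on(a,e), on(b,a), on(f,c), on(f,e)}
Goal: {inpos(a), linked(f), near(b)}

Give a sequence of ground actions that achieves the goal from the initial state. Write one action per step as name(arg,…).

flip(a); free(a,f); bind(f)

1. flip(a)  →  {above(e), above(f), linked(e), near(a), near(b), near(f), on(a,a), on(a,e), on(b,a), on(f,c), on(f,e)}
2. free(a,f)  →  {above(e), above(f), inpos(a), linked(e), near(b), near(f), on(a,a), on(a,e), on(b,a), on(f,c), on(f,e), on(f,f)}
3. bind(f)  →  {above(e), above(f), inpos(a), inpos(f), linked(e), linked(f), near(b), on(a,a), on(a,e), on(b,a), on(f,c), on(f,e)}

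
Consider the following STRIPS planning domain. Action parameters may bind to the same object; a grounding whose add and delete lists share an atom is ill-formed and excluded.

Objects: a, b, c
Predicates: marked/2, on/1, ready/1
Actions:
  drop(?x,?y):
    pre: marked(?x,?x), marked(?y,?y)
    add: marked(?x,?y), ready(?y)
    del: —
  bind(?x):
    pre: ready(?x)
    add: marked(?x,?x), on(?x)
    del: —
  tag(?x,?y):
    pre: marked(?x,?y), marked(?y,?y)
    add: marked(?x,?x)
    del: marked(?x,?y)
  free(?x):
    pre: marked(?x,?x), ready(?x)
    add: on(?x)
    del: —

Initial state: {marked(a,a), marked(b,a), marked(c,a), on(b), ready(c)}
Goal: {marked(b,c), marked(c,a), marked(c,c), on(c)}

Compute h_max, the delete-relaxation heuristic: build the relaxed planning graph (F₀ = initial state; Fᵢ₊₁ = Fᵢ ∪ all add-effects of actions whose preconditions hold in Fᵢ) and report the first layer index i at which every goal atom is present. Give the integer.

2

F0 = init (5 atoms)
F1 = F0 ∪ {marked(b,b), marked(c,c), on(c), ready(a)}  (9 atoms)
F2 = F1 ∪ {marked(a,b), marked(a,c), marked(b,c), marked(c,b), on(a), ready(b)}  (15 atoms)
goal ⊆ F2  ⇒  h_max = 2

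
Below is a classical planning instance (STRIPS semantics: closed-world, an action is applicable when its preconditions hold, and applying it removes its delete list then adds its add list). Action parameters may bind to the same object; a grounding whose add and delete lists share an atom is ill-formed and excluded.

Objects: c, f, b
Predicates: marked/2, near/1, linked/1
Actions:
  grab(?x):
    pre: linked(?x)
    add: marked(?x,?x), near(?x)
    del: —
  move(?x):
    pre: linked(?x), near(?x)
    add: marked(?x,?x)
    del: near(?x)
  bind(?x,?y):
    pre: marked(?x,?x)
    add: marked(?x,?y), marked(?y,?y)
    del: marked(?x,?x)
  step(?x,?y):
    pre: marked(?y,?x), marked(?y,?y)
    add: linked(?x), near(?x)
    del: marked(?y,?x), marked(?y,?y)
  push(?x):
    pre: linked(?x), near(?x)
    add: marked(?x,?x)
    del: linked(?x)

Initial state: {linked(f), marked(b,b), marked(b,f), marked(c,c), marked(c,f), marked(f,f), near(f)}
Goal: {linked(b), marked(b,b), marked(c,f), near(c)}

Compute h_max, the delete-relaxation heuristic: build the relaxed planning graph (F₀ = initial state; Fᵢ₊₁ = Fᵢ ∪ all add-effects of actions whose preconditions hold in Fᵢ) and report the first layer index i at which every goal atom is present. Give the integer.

F0 = init (7 atoms)
F1 = F0 ∪ {linked(b), linked(c), marked(b,c), marked(c,b), marked(f,b), marked(f,c), near(b), near(c)}  (15 atoms)
goal ⊆ F1  ⇒  h_max = 1

1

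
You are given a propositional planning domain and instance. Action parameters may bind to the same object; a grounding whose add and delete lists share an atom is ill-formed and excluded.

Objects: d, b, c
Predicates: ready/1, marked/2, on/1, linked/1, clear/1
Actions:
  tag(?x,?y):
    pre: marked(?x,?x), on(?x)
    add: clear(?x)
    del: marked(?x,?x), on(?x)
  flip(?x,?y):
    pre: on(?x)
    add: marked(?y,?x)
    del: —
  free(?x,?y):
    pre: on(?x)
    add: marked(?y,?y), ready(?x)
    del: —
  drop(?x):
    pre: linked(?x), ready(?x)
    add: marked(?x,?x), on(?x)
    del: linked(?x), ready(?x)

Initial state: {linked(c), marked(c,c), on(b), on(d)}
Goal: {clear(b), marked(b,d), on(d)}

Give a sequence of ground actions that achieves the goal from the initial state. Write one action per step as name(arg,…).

1. flip(d,b)  →  {linked(c), marked(b,d), marked(c,c), on(b), on(d)}
2. flip(b,b)  →  {linked(c), marked(b,b), marked(b,d), marked(c,c), on(b), on(d)}
3. tag(b,d)  →  {clear(b), linked(c), marked(b,d), marked(c,c), on(d)}

flip(d,b); flip(b,b); tag(b,d)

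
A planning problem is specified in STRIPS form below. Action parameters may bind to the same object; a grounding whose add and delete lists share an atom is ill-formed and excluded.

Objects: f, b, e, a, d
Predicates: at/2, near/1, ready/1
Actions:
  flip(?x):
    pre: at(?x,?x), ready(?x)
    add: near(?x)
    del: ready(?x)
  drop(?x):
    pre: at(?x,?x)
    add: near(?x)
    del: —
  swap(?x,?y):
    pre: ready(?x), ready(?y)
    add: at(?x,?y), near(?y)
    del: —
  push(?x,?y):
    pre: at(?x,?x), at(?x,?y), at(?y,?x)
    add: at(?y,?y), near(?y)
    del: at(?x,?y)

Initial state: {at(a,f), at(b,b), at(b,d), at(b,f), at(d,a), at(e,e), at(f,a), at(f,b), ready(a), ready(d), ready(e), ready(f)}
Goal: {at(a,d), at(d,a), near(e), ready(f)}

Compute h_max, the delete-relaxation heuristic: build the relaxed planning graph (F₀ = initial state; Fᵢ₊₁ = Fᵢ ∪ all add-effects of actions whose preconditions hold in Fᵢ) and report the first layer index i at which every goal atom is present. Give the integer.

F0 = init (12 atoms)
F1 = F0 ∪ {at(a,a), at(a,d), at(a,e), at(d,d), at(d,e), at(d,f), at(e,a), at(e,d), at(e,f), at(f,d), at(f,e), at(f,f), near(a), near(b), near(d), near(e), near(f)}  (29 atoms)
goal ⊆ F1  ⇒  h_max = 1

1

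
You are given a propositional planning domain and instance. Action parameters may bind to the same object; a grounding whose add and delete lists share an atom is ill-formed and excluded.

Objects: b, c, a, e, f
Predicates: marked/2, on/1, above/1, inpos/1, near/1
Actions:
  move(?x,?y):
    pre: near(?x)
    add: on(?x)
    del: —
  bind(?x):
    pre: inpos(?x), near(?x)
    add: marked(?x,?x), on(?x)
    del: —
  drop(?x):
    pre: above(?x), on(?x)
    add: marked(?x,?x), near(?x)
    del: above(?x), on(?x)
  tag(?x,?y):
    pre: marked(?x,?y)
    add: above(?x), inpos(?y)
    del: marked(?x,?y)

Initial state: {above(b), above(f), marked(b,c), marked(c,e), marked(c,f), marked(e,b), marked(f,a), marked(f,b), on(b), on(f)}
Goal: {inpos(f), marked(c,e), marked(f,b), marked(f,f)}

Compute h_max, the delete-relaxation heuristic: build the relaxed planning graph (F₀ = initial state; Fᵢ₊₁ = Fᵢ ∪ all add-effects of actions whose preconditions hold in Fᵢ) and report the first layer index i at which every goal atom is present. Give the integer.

1

F0 = init (10 atoms)
F1 = F0 ∪ {above(c), above(e), inpos(a), inpos(b), inpos(c), inpos(e), inpos(f), marked(b,b), marked(f,f), near(b), near(f)}  (21 atoms)
goal ⊆ F1  ⇒  h_max = 1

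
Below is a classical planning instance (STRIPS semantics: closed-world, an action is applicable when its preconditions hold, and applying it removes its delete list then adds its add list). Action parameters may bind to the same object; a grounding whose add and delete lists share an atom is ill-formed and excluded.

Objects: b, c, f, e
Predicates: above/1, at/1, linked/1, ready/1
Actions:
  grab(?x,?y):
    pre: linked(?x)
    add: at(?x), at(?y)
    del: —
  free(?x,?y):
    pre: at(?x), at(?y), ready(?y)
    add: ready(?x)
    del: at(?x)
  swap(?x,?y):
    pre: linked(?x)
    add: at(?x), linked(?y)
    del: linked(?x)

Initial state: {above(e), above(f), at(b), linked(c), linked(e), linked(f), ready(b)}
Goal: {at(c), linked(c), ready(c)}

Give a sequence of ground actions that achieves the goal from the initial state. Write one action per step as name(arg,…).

grab(c,b); free(c,b); grab(c,b)

1. grab(c,b)  →  {above(e), above(f), at(b), at(c), linked(c), linked(e), linked(f), ready(b)}
2. free(c,b)  →  {above(e), above(f), at(b), linked(c), linked(e), linked(f), ready(b), ready(c)}
3. grab(c,b)  →  {above(e), above(f), at(b), at(c), linked(c), linked(e), linked(f), ready(b), ready(c)}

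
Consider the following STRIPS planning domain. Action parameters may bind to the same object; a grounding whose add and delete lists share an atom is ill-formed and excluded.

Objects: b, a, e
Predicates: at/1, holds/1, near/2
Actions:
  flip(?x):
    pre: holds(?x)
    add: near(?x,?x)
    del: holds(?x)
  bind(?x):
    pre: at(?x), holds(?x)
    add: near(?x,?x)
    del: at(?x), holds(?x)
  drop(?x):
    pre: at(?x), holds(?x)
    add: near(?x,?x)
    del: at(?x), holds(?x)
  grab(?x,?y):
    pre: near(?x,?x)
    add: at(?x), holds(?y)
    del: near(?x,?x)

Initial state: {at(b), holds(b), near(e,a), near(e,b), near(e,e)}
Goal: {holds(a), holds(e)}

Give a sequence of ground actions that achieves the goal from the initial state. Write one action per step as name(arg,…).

flip(b); grab(b,a); grab(e,e)

1. flip(b)  →  {at(b), near(b,b), near(e,a), near(e,b), near(e,e)}
2. grab(b,a)  →  {at(b), holds(a), near(e,a), near(e,b), near(e,e)}
3. grab(e,e)  →  {at(b), at(e), holds(a), holds(e), near(e,a), near(e,b)}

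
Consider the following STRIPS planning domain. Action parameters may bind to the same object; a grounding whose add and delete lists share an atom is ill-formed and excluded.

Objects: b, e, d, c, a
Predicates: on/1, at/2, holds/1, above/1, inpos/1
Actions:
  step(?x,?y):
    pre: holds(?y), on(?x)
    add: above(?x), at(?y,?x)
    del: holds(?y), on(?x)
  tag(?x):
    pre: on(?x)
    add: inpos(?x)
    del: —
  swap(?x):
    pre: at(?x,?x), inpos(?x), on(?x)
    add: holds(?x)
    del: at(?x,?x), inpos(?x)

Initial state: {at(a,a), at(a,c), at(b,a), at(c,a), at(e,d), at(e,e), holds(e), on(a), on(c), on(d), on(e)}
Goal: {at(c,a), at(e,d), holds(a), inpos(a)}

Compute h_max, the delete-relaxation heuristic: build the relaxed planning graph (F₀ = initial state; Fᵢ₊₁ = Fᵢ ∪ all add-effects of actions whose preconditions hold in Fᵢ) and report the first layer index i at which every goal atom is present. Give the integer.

2

F0 = init (11 atoms)
F1 = F0 ∪ {above(a), above(c), above(d), above(e), at(e,a), at(e,c), inpos(a), inpos(c), inpos(d), inpos(e)}  (21 atoms)
F2 = F1 ∪ {holds(a)}  (22 atoms)
goal ⊆ F2  ⇒  h_max = 2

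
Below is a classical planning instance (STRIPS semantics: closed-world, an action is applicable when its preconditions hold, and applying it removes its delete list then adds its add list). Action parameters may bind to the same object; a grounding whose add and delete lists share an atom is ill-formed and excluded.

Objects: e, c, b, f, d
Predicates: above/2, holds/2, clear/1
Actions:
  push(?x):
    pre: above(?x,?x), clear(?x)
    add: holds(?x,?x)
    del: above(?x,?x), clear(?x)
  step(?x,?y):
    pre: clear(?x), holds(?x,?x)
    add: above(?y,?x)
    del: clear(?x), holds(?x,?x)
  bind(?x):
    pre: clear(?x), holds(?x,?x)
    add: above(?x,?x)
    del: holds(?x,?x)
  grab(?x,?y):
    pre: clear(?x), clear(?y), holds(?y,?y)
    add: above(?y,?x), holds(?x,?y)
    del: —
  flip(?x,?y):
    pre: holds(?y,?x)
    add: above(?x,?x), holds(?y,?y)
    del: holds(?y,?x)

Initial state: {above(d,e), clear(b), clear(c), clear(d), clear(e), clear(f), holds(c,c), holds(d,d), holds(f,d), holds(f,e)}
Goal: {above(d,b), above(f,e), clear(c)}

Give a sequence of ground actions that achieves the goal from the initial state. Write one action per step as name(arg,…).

1. grab(b,d)  →  {above(d,b), above(d,e), clear(b), clear(c), clear(d), clear(e), clear(f), holds(b,d), holds(c,c), holds(d,d), holds(f,d), holds(f,e)}
2. flip(e,f)  →  {above(d,b), above(d,e), above(e,e), clear(b), clear(c), clear(d), clear(e), clear(f), holds(b,d), holds(c,c), holds(d,d), holds(f,d), holds(f,f)}
3. grab(e,f)  →  {above(d,b), above(d,e), above(e,e), above(f,e), clear(b), clear(c), clear(d), clear(e), clear(f), holds(b,d), holds(c,c), holds(d,d), holds(e,f), holds(f,d), holds(f,f)}

grab(b,d); flip(e,f); grab(e,f)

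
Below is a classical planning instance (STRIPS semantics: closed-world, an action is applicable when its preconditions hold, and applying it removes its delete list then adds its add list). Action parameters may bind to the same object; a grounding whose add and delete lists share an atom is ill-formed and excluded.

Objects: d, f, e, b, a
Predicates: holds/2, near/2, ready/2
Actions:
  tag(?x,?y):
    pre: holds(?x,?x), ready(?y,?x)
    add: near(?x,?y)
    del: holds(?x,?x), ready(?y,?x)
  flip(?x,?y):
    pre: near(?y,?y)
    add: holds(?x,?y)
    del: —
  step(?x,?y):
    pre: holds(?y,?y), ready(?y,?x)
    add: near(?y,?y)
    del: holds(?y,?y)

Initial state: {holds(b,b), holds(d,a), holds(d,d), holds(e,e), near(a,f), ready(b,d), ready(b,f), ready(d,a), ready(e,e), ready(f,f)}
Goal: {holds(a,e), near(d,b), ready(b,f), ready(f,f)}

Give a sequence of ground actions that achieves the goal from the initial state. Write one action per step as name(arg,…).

tag(d,b); tag(e,e); flip(a,e)

1. tag(d,b)  →  {holds(b,b), holds(d,a), holds(e,e), near(a,f), near(d,b), ready(b,f), ready(d,a), ready(e,e), ready(f,f)}
2. tag(e,e)  →  {holds(b,b), holds(d,a), near(a,f), near(d,b), near(e,e), ready(b,f), ready(d,a), ready(f,f)}
3. flip(a,e)  →  {holds(a,e), holds(b,b), holds(d,a), near(a,f), near(d,b), near(e,e), ready(b,f), ready(d,a), ready(f,f)}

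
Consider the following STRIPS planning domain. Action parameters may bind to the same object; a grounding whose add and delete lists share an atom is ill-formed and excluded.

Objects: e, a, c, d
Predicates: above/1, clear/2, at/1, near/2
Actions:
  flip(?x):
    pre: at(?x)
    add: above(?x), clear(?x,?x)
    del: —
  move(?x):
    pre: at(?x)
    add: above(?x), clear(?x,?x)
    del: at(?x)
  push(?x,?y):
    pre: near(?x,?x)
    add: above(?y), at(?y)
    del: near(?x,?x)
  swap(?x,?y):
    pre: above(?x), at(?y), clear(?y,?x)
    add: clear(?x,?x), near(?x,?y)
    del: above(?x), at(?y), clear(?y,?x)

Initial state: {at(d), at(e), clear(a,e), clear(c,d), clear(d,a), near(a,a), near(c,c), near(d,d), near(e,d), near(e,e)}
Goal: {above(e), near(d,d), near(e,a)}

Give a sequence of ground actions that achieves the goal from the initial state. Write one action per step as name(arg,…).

flip(e); push(e,a); swap(e,a); flip(e)

1. flip(e)  →  {above(e), at(d), at(e), clear(a,e), clear(c,d), clear(d,a), clear(e,e), near(a,a), near(c,c), near(d,d), near(e,d), near(e,e)}
2. push(e,a)  →  {above(a), above(e), at(a), at(d), at(e), clear(a,e), clear(c,d), clear(d,a), clear(e,e), near(a,a), near(c,c), near(d,d), near(e,d)}
3. swap(e,a)  →  {above(a), at(d), at(e), clear(c,d), clear(d,a), clear(e,e), near(a,a), near(c,c), near(d,d), near(e,a), near(e,d)}
4. flip(e)  →  {above(a), above(e), at(d), at(e), clear(c,d), clear(d,a), clear(e,e), near(a,a), near(c,c), near(d,d), near(e,a), near(e,d)}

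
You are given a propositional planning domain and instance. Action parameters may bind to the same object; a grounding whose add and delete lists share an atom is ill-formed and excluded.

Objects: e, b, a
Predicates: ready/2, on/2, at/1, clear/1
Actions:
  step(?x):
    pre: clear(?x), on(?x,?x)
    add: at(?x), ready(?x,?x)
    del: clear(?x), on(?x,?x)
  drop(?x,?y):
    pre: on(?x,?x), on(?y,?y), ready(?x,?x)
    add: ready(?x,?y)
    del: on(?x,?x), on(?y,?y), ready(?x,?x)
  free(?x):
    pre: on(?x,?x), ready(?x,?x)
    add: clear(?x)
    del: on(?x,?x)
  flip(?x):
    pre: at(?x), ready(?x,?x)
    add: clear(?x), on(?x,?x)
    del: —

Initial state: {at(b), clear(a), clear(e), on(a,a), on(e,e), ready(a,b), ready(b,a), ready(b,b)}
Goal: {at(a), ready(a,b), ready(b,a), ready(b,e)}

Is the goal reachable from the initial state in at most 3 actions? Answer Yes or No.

1. step(a)  →  {at(a), at(b), clear(e), on(e,e), ready(a,a), ready(a,b), ready(b,a), ready(b,b)}
2. flip(b)  →  {at(a), at(b), clear(b), clear(e), on(b,b), on(e,e), ready(a,a), ready(a,b), ready(b,a), ready(b,b)}
3. drop(b,e)  →  {at(a), at(b), clear(b), clear(e), ready(a,a), ready(a,b), ready(b,a), ready(b,e)}
optimal plan length = 3; 3 ≤ 3

Yes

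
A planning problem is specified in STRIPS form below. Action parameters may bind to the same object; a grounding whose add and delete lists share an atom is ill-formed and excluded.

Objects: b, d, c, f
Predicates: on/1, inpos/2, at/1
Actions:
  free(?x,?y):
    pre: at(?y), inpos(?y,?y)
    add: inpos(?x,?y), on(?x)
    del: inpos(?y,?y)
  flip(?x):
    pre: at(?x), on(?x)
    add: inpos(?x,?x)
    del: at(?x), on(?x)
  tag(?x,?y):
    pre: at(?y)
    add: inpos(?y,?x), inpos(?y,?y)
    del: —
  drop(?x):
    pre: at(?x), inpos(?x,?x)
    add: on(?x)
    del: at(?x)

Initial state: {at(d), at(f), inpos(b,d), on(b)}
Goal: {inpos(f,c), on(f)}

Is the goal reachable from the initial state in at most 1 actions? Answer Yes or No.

1. tag(c,f)  →  {at(d), at(f), inpos(b,d), inpos(f,c), inpos(f,f), on(b)}
2. drop(f)  →  {at(d), inpos(b,d), inpos(f,c), inpos(f,f), on(b), on(f)}
optimal plan length = 2; 2 > 1

No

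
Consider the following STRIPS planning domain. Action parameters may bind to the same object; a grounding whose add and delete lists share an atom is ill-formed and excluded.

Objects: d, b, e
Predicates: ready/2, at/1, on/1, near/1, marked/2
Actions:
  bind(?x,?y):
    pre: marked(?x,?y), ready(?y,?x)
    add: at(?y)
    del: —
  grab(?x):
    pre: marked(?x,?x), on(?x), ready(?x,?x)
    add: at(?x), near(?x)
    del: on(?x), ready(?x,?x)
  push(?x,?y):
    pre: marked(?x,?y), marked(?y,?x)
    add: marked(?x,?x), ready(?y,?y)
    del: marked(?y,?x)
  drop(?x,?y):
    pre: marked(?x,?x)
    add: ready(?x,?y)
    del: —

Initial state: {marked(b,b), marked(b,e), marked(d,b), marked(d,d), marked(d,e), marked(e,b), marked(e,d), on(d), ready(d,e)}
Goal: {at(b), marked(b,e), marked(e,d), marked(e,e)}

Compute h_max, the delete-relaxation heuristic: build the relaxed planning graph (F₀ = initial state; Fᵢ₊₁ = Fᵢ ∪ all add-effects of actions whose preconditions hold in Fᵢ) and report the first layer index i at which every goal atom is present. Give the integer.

2

F0 = init (9 atoms)
F1 = F0 ∪ {at(d), marked(e,e), ready(b,b), ready(b,d), ready(b,e), ready(d,b), ready(d,d), ready(e,e)}  (17 atoms)
F2 = F1 ∪ {at(b), at(e), near(d), ready(e,b), ready(e,d)}  (22 atoms)
goal ⊆ F2  ⇒  h_max = 2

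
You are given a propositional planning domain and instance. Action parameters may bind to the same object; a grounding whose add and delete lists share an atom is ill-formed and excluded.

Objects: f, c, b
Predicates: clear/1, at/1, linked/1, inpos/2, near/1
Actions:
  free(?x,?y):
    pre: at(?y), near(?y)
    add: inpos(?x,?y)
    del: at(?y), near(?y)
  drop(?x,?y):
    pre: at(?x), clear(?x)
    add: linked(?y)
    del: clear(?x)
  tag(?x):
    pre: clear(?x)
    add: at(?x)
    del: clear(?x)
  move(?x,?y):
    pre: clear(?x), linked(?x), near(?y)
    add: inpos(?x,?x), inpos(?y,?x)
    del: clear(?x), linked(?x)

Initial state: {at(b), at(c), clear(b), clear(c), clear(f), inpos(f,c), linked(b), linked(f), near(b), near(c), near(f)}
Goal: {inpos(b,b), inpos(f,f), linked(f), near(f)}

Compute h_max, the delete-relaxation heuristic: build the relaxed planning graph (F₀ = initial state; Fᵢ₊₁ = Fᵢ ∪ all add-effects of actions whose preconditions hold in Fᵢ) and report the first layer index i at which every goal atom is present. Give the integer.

1

F0 = init (11 atoms)
F1 = F0 ∪ {at(f), inpos(b,b), inpos(b,c), inpos(b,f), inpos(c,b), inpos(c,c), inpos(c,f), inpos(f,b), inpos(f,f), linked(c)}  (21 atoms)
goal ⊆ F1  ⇒  h_max = 1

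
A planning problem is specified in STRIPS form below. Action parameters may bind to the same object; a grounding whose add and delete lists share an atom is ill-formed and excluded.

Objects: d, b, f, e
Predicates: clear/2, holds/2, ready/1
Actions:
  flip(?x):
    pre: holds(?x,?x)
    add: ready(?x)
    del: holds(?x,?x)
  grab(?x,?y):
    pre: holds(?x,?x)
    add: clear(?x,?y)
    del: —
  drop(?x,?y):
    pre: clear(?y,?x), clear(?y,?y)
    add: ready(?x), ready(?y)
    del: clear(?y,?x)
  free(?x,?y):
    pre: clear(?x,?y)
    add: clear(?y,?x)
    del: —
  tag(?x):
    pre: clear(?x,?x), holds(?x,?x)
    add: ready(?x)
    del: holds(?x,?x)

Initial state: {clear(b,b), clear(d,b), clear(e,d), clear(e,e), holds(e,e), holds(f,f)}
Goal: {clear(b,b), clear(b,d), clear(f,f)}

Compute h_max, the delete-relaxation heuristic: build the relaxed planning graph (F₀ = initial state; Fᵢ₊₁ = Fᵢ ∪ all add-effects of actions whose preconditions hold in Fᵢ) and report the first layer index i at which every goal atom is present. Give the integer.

1

F0 = init (6 atoms)
F1 = F0 ∪ {clear(b,d), clear(d,e), clear(e,b), clear(e,f), clear(f,b), clear(f,d), clear(f,e), clear(f,f), ready(b), ready(d), ready(e), ready(f)}  (18 atoms)
goal ⊆ F1  ⇒  h_max = 1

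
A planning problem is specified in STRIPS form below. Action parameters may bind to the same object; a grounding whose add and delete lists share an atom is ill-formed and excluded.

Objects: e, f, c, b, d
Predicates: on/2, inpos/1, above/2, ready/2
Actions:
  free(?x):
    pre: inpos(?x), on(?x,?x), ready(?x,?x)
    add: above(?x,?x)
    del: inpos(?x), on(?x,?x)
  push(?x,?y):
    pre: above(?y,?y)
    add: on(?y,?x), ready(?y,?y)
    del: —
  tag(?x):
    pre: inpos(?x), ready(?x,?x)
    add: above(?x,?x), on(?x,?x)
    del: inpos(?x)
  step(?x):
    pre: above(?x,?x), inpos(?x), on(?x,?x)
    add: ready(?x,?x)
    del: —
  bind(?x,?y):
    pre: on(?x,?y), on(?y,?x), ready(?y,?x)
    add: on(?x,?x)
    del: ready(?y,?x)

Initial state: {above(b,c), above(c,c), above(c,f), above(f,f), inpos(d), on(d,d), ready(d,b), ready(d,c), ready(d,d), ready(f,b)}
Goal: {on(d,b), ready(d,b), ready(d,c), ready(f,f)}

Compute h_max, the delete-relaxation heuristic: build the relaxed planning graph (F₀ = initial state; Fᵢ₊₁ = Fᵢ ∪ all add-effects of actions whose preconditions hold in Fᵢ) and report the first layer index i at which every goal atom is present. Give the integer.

2

F0 = init (10 atoms)
F1 = F0 ∪ {above(d,d), on(c,b), on(c,c), on(c,d), on(c,e), on(c,f), on(f,b), on(f,c), on(f,d), on(f,e), on(f,f), ready(c,c), ready(f,f)}  (23 atoms)
F2 = F1 ∪ {on(d,b), on(d,c), on(d,e), on(d,f)}  (27 atoms)
goal ⊆ F2  ⇒  h_max = 2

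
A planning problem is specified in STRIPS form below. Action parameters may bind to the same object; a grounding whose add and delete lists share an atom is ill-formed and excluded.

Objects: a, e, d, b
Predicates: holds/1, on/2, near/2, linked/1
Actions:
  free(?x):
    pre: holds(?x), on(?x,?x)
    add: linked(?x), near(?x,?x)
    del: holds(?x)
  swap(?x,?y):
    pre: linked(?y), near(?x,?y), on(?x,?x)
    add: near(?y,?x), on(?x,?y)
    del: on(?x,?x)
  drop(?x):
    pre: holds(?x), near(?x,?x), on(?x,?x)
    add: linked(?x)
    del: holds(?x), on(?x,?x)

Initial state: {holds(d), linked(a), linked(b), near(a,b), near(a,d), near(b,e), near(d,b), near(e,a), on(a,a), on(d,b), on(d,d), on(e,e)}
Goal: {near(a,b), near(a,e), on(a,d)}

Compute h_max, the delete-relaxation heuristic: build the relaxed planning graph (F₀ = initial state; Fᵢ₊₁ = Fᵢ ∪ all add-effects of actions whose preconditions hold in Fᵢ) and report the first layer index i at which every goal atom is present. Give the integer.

2

F0 = init (12 atoms)
F1 = F0 ∪ {linked(d), near(a,e), near(b,a), near(b,d), near(d,d), on(a,b), on(e,a)}  (19 atoms)
F2 = F1 ∪ {near(d,a), on(a,d)}  (21 atoms)
goal ⊆ F2  ⇒  h_max = 2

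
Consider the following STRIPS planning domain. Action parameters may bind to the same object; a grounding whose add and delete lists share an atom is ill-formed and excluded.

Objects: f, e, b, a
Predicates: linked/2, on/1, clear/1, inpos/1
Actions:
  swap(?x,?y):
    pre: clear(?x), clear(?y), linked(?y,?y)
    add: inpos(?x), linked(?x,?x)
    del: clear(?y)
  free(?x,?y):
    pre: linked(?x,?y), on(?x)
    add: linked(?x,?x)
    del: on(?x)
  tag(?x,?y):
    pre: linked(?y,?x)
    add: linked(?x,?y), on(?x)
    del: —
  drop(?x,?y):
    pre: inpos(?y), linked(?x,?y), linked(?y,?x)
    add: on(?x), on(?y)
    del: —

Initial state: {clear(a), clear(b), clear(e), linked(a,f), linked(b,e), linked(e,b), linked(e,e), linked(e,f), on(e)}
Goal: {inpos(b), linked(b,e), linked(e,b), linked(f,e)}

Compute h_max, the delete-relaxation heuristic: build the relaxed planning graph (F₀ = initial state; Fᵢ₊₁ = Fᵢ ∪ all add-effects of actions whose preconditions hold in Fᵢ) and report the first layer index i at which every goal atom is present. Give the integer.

F0 = init (9 atoms)
F1 = F0 ∪ {inpos(a), inpos(b), inpos(e), linked(a,a), linked(b,b), linked(f,a), linked(f,e), on(b), on(f)}  (18 atoms)
goal ⊆ F1  ⇒  h_max = 1

1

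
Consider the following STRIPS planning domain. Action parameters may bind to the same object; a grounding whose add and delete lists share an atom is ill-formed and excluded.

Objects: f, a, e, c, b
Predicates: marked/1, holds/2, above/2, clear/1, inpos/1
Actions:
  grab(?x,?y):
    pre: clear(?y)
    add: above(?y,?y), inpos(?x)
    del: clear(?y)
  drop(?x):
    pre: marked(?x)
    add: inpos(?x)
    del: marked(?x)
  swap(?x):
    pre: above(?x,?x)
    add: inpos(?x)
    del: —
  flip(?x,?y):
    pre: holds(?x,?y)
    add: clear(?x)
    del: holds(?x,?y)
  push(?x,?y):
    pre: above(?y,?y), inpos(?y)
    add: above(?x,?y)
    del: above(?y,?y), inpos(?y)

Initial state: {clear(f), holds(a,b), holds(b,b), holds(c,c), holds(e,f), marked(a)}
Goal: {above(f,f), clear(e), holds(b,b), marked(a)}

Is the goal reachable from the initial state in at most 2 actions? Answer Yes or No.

1. grab(f,f)  →  {above(f,f), holds(a,b), holds(b,b), holds(c,c), holds(e,f), inpos(f), marked(a)}
2. flip(e,f)  →  {above(f,f), clear(e), holds(a,b), holds(b,b), holds(c,c), inpos(f), marked(a)}
optimal plan length = 2; 2 ≤ 2

Yes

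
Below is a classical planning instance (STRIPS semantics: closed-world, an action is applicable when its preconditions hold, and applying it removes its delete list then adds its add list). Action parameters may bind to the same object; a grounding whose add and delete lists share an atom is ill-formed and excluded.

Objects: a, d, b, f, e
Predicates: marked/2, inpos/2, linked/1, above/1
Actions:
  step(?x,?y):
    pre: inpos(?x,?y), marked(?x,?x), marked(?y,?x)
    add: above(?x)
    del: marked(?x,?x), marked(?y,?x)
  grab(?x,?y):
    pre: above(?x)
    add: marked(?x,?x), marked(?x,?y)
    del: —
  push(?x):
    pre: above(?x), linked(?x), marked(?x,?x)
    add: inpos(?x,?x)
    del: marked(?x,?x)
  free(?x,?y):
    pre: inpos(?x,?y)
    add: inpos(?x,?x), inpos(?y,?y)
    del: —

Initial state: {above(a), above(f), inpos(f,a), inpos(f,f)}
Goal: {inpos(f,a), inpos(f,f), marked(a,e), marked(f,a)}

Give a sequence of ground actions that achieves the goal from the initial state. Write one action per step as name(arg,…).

1. grab(a,e)  →  {above(a), above(f), inpos(f,a), inpos(f,f), marked(a,a), marked(a,e)}
2. grab(f,a)  →  {above(a), above(f), inpos(f,a), inpos(f,f), marked(a,a), marked(a,e), marked(f,a), marked(f,f)}

grab(a,e); grab(f,a)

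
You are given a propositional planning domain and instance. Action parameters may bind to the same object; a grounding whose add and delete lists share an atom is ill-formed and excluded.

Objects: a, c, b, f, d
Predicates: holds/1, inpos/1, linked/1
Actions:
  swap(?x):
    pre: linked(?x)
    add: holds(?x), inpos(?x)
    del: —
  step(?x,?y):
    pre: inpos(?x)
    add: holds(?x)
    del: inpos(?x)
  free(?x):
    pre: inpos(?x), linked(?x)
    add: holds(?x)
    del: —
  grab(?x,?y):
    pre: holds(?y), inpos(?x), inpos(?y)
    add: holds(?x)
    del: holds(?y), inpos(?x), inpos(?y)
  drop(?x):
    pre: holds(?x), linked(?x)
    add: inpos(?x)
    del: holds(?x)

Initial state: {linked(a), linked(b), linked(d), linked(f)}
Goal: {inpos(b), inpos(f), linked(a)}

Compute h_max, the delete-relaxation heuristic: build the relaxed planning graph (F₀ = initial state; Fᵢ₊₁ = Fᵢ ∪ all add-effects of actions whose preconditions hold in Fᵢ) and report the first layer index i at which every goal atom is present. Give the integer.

F0 = init (4 atoms)
F1 = F0 ∪ {holds(a), holds(b), holds(d), holds(f), inpos(a), inpos(b), inpos(d), inpos(f)}  (12 atoms)
goal ⊆ F1  ⇒  h_max = 1

1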